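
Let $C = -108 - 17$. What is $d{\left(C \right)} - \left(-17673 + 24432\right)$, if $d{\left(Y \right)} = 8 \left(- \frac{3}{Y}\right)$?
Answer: $- \frac{844851}{125} \approx -6758.8$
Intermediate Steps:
$C = -125$ ($C = -108 - 17 = -125$)
$d{\left(Y \right)} = - \frac{24}{Y}$
$d{\left(C \right)} - \left(-17673 + 24432\right) = - \frac{24}{-125} - \left(-17673 + 24432\right) = \left(-24\right) \left(- \frac{1}{125}\right) - 6759 = \frac{24}{125} - 6759 = - \frac{844851}{125}$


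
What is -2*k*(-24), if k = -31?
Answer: -1488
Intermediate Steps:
-2*k*(-24) = -2*(-31)*(-24) = 62*(-24) = -1488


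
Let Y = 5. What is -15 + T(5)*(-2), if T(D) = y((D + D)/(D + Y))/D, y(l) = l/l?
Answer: -77/5 ≈ -15.400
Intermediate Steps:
y(l) = 1
T(D) = 1/D
-15 + T(5)*(-2) = -15 - 2/5 = -77/5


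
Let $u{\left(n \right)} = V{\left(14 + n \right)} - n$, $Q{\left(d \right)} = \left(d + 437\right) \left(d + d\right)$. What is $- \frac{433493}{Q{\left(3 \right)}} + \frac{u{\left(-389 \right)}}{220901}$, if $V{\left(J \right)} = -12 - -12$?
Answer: $- \frac{95758010233}{583178640} \approx -164.2$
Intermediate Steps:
$Q{\left(d \right)} = 2 d \left(437 + d\right)$ ($Q{\left(d \right)} = \left(437 + d\right) 2 d = 2 d \left(437 + d\right)$)
$V{\left(J \right)} = 0$ ($V{\left(J \right)} = -12 + 12 = 0$)
$u{\left(n \right)} = - n$ ($u{\left(n \right)} = 0 - n = - n$)
$- \frac{433493}{Q{\left(3 \right)}} + \frac{u{\left(-389 \right)}}{220901} = - \frac{433493}{2 \cdot 3 \left(437 + 3\right)} + \frac{\left(-1\right) \left(-389\right)}{220901} = - \frac{433493}{2 \cdot 3 \cdot 440} + 389 \cdot \frac{1}{220901} = - \frac{433493}{2640} + \frac{389}{220901} = - \frac{95758010233}{583178640}$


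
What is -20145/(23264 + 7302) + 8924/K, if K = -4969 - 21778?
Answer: -47740547/48091106 ≈ -0.99271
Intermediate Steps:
K = -26747
-20145/(23264 + 7302) + 8924/K = -20145/(23264 + 7302) + 8924/(-26747) = -20145/30566 + 8924*(-1/26747) = -20145*1/30566 - 8924/26747 = -1185/1798 - 8924/26747 = -47740547/48091106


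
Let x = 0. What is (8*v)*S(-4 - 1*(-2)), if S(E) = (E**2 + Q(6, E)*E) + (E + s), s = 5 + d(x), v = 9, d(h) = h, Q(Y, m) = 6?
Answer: -360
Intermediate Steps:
s = 5 (s = 5 + 0 = 5)
S(E) = 5 + E**2 + 7*E (S(E) = (E**2 + 6*E) + (E + 5) = (E**2 + 6*E) + (5 + E) = 5 + E**2 + 7*E)
(8*v)*S(-4 - 1*(-2)) = (8*9)*(5 + (-4 - 1*(-2))**2 + 7*(-4 - 1*(-2))) = 72*(5 + (-4 + 2)**2 + 7*(-4 + 2)) = 72*(5 + (-2)**2 + 7*(-2)) = 72*(5 + 4 - 14) = 72*(-5) = -360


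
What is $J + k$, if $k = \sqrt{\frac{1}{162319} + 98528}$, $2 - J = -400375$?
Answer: $400377 + \frac{\sqrt{2595962318438127}}{162319} \approx 4.0069 \cdot 10^{5}$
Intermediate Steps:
$J = 400377$ ($J = 2 - -400375 = 2 + 400375 = 400377$)
$k = \frac{\sqrt{2595962318438127}}{162319}$ ($k = \sqrt{\frac{1}{162319} + 98528} = \sqrt{\frac{15992966433}{162319}} = \frac{\sqrt{2595962318438127}}{162319} \approx 313.89$)
$J + k = 400377 + \frac{\sqrt{2595962318438127}}{162319}$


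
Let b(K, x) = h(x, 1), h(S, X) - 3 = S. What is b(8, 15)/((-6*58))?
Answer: -3/58 ≈ -0.051724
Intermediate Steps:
h(S, X) = 3 + S
b(K, x) = 3 + x
b(8, 15)/((-6*58)) = (3 + 15)/((-6*58)) = 18/(-348) = 18*(-1/348) = -3/58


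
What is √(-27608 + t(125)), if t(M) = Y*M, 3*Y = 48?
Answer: 2*I*√6402 ≈ 160.02*I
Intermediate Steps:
Y = 16 (Y = (⅓)*48 = 16)
t(M) = 16*M
√(-27608 + t(125)) = √(-27608 + 16*125) = √(-27608 + 2000) = √(-25608) = 2*I*√6402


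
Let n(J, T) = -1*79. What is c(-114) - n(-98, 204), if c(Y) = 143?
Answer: 222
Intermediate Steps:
n(J, T) = -79
c(-114) - n(-98, 204) = 143 - 1*(-79) = 143 + 79 = 222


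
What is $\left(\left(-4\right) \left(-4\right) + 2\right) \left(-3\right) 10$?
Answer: $-540$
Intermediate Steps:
$\left(\left(-4\right) \left(-4\right) + 2\right) \left(-3\right) 10 = \left(16 + 2\right) \left(-3\right) 10 = 18 \left(-3\right) 10 = \left(-54\right) 10 = -540$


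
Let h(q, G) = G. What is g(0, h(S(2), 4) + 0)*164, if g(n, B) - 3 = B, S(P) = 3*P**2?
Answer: 1148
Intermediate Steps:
g(n, B) = 3 + B
g(0, h(S(2), 4) + 0)*164 = (3 + (4 + 0))*164 = (3 + 4)*164 = 7*164 = 1148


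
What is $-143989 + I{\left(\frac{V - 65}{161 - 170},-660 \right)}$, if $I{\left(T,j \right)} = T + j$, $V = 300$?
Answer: $- \frac{1302076}{9} \approx -1.4468 \cdot 10^{5}$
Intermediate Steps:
$-143989 + I{\left(\frac{V - 65}{161 - 170},-660 \right)} = -143989 - \left(660 - \frac{300 - 65}{161 - 170}\right) = -143989 - \left(660 - \frac{235}{-9}\right) = -143989 + \left(235 \left(- \frac{1}{9}\right) - 660\right) = -143989 - \frac{6175}{9} = - \frac{1302076}{9}$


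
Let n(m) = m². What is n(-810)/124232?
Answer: 164025/31058 ≈ 5.2813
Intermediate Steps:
n(-810)/124232 = (-810)²/124232 = 656100*(1/124232) = 164025/31058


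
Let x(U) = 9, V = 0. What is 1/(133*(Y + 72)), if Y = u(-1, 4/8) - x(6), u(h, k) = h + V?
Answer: 1/8246 ≈ 0.00012127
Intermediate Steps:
u(h, k) = h (u(h, k) = h + 0 = h)
Y = -10 (Y = -1 - 1*9 = -1 - 9 = -10)
1/(133*(Y + 72)) = 1/(133*(-10 + 72)) = 1/(133*62) = 1/8246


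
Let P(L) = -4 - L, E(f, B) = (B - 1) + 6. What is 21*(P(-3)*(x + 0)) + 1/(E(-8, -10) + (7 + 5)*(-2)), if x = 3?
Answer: -1828/29 ≈ -63.034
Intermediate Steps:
E(f, B) = 5 + B (E(f, B) = (-1 + B) + 6 = 5 + B)
21*(P(-3)*(x + 0)) + 1/(E(-8, -10) + (7 + 5)*(-2)) = 21*((-4 - 1*(-3))*(3 + 0)) + 1/((5 - 10) + (7 + 5)*(-2)) = 21*((-4 + 3)*3) + 1/(-5 + 12*(-2)) = 21*(-1*3) + 1/(-5 - 24) = 21*(-3) + 1/(-29) = -63 - 1/29 = -1828/29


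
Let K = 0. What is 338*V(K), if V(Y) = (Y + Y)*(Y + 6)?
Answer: 0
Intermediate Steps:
V(Y) = 2*Y*(6 + Y) (V(Y) = (2*Y)*(6 + Y) = 2*Y*(6 + Y))
338*V(K) = 338*(2*0*(6 + 0)) = 338*(2*0*6) = 338*0 = 0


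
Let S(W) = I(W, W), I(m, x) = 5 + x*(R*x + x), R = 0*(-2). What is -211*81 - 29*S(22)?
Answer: -31272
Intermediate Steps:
R = 0
I(m, x) = 5 + x² (I(m, x) = 5 + x*(0*x + x) = 5 + x*(0 + x) = 5 + x*x = 5 + x²)
S(W) = 5 + W²
-211*81 - 29*S(22) = -211*81 - 29*(5 + 22²) = -17091 - 29*(5 + 484) = -17091 - 29*489 = -17091 - 14181 = -31272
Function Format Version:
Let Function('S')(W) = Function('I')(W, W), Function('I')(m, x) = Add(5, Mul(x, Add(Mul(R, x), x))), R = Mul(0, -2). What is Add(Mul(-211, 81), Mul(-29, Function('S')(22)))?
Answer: -31272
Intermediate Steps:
R = 0
Function('I')(m, x) = Add(5, Pow(x, 2)) (Function('I')(m, x) = Add(5, Mul(x, Add(Mul(0, x), x))) = Add(5, Mul(x, Add(0, x))) = Add(5, Mul(x, x)) = Add(5, Pow(x, 2)))
Function('S')(W) = Add(5, Pow(W, 2))
Add(Mul(-211, 81), Mul(-29, Function('S')(22))) = Add(Mul(-211, 81), Mul(-29, Add(5, Pow(22, 2)))) = Add(-17091, Mul(-29, Add(5, 484))) = Add(-17091, Mul(-29, 489)) = Add(-17091, -14181) = -31272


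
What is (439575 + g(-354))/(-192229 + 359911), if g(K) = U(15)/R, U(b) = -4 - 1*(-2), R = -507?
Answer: 222864527/85014774 ≈ 2.6215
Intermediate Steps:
U(b) = -2 (U(b) = -4 + 2 = -2)
g(K) = 2/507 (g(K) = -2/(-507) = -2*(-1/507) = 2/507)
(439575 + g(-354))/(-192229 + 359911) = (439575 + 2/507)/(-192229 + 359911) = (222864527/507)/167682 = (222864527/507)*(1/167682) = 222864527/85014774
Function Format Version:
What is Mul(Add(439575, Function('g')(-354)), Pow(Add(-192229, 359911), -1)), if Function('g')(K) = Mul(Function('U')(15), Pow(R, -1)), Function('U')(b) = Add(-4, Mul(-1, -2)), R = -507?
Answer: Rational(222864527, 85014774) ≈ 2.6215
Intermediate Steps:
Function('U')(b) = -2 (Function('U')(b) = Add(-4, 2) = -2)
Function('g')(K) = Rational(2, 507) (Function('g')(K) = Mul(-2, Pow(-507, -1)) = Mul(-2, Rational(-1, 507)) = Rational(2, 507))
Mul(Add(439575, Function('g')(-354)), Pow(Add(-192229, 359911), -1)) = Mul(Add(439575, Rational(2, 507)), Pow(Add(-192229, 359911), -1)) = Mul(Rational(222864527, 507), Pow(167682, -1)) = Mul(Rational(222864527, 507), Rational(1, 167682)) = Rational(222864527, 85014774)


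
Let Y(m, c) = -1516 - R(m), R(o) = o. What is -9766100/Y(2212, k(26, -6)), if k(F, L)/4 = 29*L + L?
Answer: 2441525/932 ≈ 2619.7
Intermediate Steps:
k(F, L) = 120*L (k(F, L) = 4*(29*L + L) = 4*(30*L) = 120*L)
Y(m, c) = -1516 - m
-9766100/Y(2212, k(26, -6)) = -9766100/(-1516 - 1*2212) = -9766100/(-1516 - 2212) = -9766100/(-3728) = -9766100*(-1/3728) = 2441525/932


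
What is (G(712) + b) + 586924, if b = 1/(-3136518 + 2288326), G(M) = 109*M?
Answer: 563650726143/848192 ≈ 6.6453e+5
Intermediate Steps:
b = -1/848192 (b = 1/(-848192) = -1/848192 ≈ -1.1790e-6)
(G(712) + b) + 586924 = (109*712 - 1/848192) + 586924 = (77608 - 1/848192) + 586924 = 65826484735/848192 + 586924 = 563650726143/848192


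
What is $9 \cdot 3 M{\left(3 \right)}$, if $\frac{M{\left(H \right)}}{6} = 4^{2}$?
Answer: $2592$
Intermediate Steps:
$M{\left(H \right)} = 96$ ($M{\left(H \right)} = 6 \cdot 4^{2} = 6 \cdot 16 = 96$)
$9 \cdot 3 M{\left(3 \right)} = 9 \cdot 3 \cdot 96 = 27 \cdot 96 = 2592$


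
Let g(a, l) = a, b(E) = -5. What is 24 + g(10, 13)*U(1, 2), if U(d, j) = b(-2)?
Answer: -26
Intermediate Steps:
U(d, j) = -5
24 + g(10, 13)*U(1, 2) = 24 + 10*(-5) = 24 - 50 = -26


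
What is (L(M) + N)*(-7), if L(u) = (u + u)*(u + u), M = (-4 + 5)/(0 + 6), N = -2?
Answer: 119/9 ≈ 13.222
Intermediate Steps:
M = 1/6 ≈ 0.16667
L(u) = 4*u**2 (L(u) = (2*u)*(2*u) = 4*u**2)
(L(M) + N)*(-7) = (4*(1/6)**2 - 2)*(-7) = (4*(1/36) - 2)*(-7) = (1/9 - 2)*(-7) = -17/9*(-7) = 119/9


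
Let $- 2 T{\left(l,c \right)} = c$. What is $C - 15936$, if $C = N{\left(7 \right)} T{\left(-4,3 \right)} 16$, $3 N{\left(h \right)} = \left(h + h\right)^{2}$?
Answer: $-17504$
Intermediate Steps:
$T{\left(l,c \right)} = - \frac{c}{2}$
$N{\left(h \right)} = \frac{4 h^{2}}{3}$ ($N{\left(h \right)} = \frac{\left(h + h\right)^{2}}{3} = \frac{\left(2 h\right)^{2}}{3} = \frac{4 h^{2}}{3}$)
$C = -1568$ ($C = \frac{4 \cdot 7^{2}}{3} \left(\left(- \frac{1}{2}\right) 3\right) 16 = \frac{4}{3} \cdot 49 \left(- \frac{3}{2}\right) 16 = \frac{196}{3} \left(- \frac{3}{2}\right) 16 = \left(-98\right) 16 = -1568$)
$C - 15936 = -1568 - 15936 = -17504$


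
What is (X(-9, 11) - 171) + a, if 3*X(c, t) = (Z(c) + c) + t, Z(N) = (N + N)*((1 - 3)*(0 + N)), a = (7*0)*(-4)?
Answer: -835/3 ≈ -278.33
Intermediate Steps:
a = 0 (a = 0*(-4) = 0)
Z(N) = -4*N² (Z(N) = (2*N)*(-2*N) = -4*N²)
X(c, t) = -4*c²/3 + c/3 + t/3 (X(c, t) = ((-4*c² + c) + t)/3 = ((c - 4*c²) + t)/3 = (c + t - 4*c²)/3 = -4*c²/3 + c/3 + t/3)
(X(-9, 11) - 171) + a = ((-4/3*(-9)² + (⅓)*(-9) + (⅓)*11) - 171) + 0 = ((-4/3*81 - 3 + 11/3) - 171) + 0 = ((-108 - 3 + 11/3) - 171) + 0 = (-322/3 - 171) + 0 = -835/3 + 0 = -835/3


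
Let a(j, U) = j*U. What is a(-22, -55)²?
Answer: 1464100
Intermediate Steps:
a(j, U) = U*j
a(-22, -55)² = (-55*(-22))² = 1210² = 1464100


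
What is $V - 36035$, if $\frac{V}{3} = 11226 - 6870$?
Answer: $-22967$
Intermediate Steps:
$V = 13068$ ($V = 3 \left(11226 - 6870\right) = 3 \cdot 4356 = 13068$)
$V - 36035 = 13068 - 36035 = -22967$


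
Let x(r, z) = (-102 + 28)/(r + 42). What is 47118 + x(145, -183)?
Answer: 8810992/187 ≈ 47118.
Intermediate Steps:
x(r, z) = -74/(42 + r)
47118 + x(145, -183) = 47118 - 74/(42 + 145) = 47118 - 74/187 = 8810992/187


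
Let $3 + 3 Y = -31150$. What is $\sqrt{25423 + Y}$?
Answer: $\frac{2 \sqrt{33837}}{3} \approx 122.63$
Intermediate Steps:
$Y = - \frac{31153}{3}$ ($Y = -1 + \frac{1}{3} \left(-31150\right) = -1 - \frac{31150}{3} = - \frac{31153}{3} \approx -10384.0$)
$\sqrt{25423 + Y} = \sqrt{25423 - \frac{31153}{3}} = \sqrt{\frac{45116}{3}} = \frac{2 \sqrt{33837}}{3}$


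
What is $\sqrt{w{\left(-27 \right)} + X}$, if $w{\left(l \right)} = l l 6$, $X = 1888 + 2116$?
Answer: $\sqrt{8378} \approx 91.531$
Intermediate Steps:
$X = 4004$
$w{\left(l \right)} = 6 l^{2}$ ($w{\left(l \right)} = l^{2} \cdot 6 = 6 l^{2}$)
$\sqrt{w{\left(-27 \right)} + X} = \sqrt{6 \left(-27\right)^{2} + 4004} = \sqrt{6 \cdot 729 + 4004} = \sqrt{4374 + 4004} = \sqrt{8378}$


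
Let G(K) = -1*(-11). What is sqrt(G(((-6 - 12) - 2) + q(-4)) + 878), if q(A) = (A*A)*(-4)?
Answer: sqrt(889) ≈ 29.816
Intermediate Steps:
q(A) = -4*A**2 (q(A) = A**2*(-4) = -4*A**2)
G(K) = 11
sqrt(G(((-6 - 12) - 2) + q(-4)) + 878) = sqrt(11 + 878) = sqrt(889)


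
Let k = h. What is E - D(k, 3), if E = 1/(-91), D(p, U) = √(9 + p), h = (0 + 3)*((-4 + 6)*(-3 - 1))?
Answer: -1/91 - I*√15 ≈ -0.010989 - 3.873*I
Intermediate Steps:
h = -24 (h = 3*(2*(-4)) = 3*(-8) = -24)
k = -24
E = -1/91 ≈ -0.010989
E - D(k, 3) = -1/91 - √(9 - 24) = -1/91 - √(-15) = -1/91 - I*√15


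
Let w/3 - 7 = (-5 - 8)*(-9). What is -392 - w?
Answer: -764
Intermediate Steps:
w = 372 (w = 21 + 3*((-5 - 8)*(-9)) = 21 + 3*(-13*(-9)) = 21 + 3*117 = 21 + 351 = 372)
-392 - w = -392 - 1*372 = -392 - 372 = -764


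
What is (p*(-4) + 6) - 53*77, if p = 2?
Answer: -4083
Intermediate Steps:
(p*(-4) + 6) - 53*77 = (2*(-4) + 6) - 53*77 = (-8 + 6) - 4081 = -2 - 4081 = -4083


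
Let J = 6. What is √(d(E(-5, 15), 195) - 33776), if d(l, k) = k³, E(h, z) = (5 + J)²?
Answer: √7381099 ≈ 2716.8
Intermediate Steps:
E(h, z) = 121 (E(h, z) = (5 + 6)² = 11² = 121)
√(d(E(-5, 15), 195) - 33776) = √(195³ - 33776) = √(7414875 - 33776) = √7381099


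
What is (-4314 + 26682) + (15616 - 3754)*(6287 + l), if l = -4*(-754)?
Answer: 110374554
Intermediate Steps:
l = 3016
(-4314 + 26682) + (15616 - 3754)*(6287 + l) = (-4314 + 26682) + (15616 - 3754)*(6287 + 3016) = 22368 + 11862*9303 = 22368 + 110352186 = 110374554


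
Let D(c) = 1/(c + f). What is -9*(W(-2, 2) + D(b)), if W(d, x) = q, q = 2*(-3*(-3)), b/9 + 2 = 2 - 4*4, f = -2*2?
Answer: -23967/148 ≈ -161.94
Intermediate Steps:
f = -4
b = -144 (b = -18 + 9*(2 - 4*4) = -18 + 9*(2 - 16) = -18 + 9*(-14) = -18 - 126 = -144)
D(c) = 1/(-4 + c) (D(c) = 1/(c - 4) = 1/(-4 + c))
q = 18 (q = 2*9 = 18)
W(d, x) = 18
-9*(W(-2, 2) + D(b)) = -9*(18 + 1/(-4 - 144)) = -9*(18 + 1/(-148)) = -9*(18 - 1/148) = -9*2663/148 = -23967/148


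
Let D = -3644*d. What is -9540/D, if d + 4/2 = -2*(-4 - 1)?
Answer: 2385/7288 ≈ 0.32725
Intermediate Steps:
d = 8 (d = -2 - 2*(-4 - 1) = -2 - 2*(-5) = -2 + 10 = 8)
D = -29152 (D = -3644*8 = -29152)
-9540/D = -9540/(-29152) = -9540*(-1/29152) = 2385/7288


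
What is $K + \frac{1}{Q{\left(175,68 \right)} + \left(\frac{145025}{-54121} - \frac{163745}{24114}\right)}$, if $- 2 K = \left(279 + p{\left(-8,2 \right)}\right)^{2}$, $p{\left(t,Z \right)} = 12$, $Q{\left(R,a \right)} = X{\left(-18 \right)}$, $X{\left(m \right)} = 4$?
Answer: $- \frac{604530176781327}{14277761638} \approx -42341.0$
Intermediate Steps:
$Q{\left(R,a \right)} = 4$
$K = - \frac{84681}{2}$ ($K = - \frac{\left(279 + 12\right)^{2}}{2} = - \frac{291^{2}}{2} = \left(- \frac{1}{2}\right) 84681 = - \frac{84681}{2} \approx -42341.0$)
$K + \frac{1}{Q{\left(175,68 \right)} + \left(\frac{145025}{-54121} - \frac{163745}{24114}\right)} = - \frac{84681}{2} + \frac{1}{4 + \left(\frac{145025}{-54121} - \frac{163745}{24114}\right)} = - \frac{84681}{2} + \frac{1}{4 + \left(145025 \left(- \frac{1}{54121}\right) - \frac{163745}{24114}\right)} = - \frac{84681}{2} + \frac{1}{4 - \frac{12359175995}{1305073794}} = - \frac{84681}{2} + \frac{1}{- \frac{7138880819}{1305073794}} = - \frac{84681}{2} - \frac{1305073794}{7138880819} = - \frac{604530176781327}{14277761638}$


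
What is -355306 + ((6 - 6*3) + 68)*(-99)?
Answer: -360850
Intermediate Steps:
-355306 + ((6 - 6*3) + 68)*(-99) = -355306 + ((6 - 18) + 68)*(-99) = -355306 + (-12 + 68)*(-99) = -355306 + 56*(-99) = -355306 - 5544 = -360850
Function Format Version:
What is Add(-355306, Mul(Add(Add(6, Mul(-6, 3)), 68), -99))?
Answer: -360850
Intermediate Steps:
Add(-355306, Mul(Add(Add(6, Mul(-6, 3)), 68), -99)) = Add(-355306, Mul(Add(Add(6, -18), 68), -99)) = Add(-355306, Mul(Add(-12, 68), -99)) = Add(-355306, Mul(56, -99)) = Add(-355306, -5544) = -360850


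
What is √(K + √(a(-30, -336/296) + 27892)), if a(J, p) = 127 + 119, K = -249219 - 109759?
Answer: √(-358978 + √28138) ≈ 599.01*I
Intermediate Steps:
K = -358978
a(J, p) = 246
√(K + √(a(-30, -336/296) + 27892)) = √(-358978 + √(246 + 27892)) = √(-358978 + √28138)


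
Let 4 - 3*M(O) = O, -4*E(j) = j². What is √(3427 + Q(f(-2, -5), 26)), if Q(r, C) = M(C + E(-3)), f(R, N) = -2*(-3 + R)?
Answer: √123135/6 ≈ 58.484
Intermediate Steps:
E(j) = -j²/4
M(O) = 4/3 - O/3
f(R, N) = 6 - 2*R
Q(r, C) = 25/12 - C/3 (Q(r, C) = 4/3 - (C - ¼*(-3)²)/3 = 4/3 - (C - ¼*9)/3 = 4/3 - (C - 9/4)/3 = 4/3 - (-9/4 + C)/3 = 4/3 + (¾ - C/3) = 25/12 - C/3)
√(3427 + Q(f(-2, -5), 26)) = √(3427 + (25/12 - ⅓*26)) = √(3427 + (25/12 - 26/3)) = √(3427 - 79/12) = √(41045/12) = √123135/6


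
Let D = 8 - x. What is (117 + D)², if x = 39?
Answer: 7396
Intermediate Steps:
D = -31 (D = 8 - 1*39 = 8 - 39 = -31)
(117 + D)² = (117 - 31)² = 86² = 7396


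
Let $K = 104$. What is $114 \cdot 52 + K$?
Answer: $6032$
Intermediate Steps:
$114 \cdot 52 + K = 114 \cdot 52 + 104 = 5928 + 104 = 6032$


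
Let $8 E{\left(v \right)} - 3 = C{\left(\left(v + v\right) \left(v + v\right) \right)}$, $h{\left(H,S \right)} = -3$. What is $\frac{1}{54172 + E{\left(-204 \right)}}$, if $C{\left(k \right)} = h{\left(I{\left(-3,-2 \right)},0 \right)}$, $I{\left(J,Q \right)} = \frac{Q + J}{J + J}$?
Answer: $\frac{1}{54172} \approx 1.846 \cdot 10^{-5}$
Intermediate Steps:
$I{\left(J,Q \right)} = \frac{J + Q}{2 J}$
$C{\left(k \right)} = -3$
$E{\left(v \right)} = 0$ ($E{\left(v \right)} = \frac{3}{8} + \frac{1}{8} \left(-3\right) = \frac{3}{8} - \frac{3}{8} = 0$)
$\frac{1}{54172 + E{\left(-204 \right)}} = \frac{1}{54172 + 0} = \frac{1}{54172}$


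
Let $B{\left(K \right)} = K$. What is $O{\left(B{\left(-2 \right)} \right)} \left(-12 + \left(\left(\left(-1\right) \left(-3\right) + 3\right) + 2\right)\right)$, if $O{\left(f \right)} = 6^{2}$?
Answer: $-144$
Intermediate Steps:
$O{\left(f \right)} = 36$
$O{\left(B{\left(-2 \right)} \right)} \left(-12 + \left(\left(\left(-1\right) \left(-3\right) + 3\right) + 2\right)\right) = 36 \left(-12 + \left(\left(\left(-1\right) \left(-3\right) + 3\right) + 2\right)\right) = 36 \left(-12 + \left(\left(3 + 3\right) + 2\right)\right) = 36 \left(-12 + \left(6 + 2\right)\right) = 36 \left(-12 + 8\right) = 36 \left(-4\right) = -144$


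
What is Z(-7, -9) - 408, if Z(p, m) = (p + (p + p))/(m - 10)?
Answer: -7731/19 ≈ -406.89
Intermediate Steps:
Z(p, m) = 3*p/(-10 + m) (Z(p, m) = (p + 2*p)/(-10 + m) = (3*p)/(-10 + m) = 3*p/(-10 + m))
Z(-7, -9) - 408 = 3*(-7)/(-10 - 9) - 408 = 3*(-7)/(-19) - 408 = 3*(-7)*(-1/19) - 408 = 21/19 - 408 = -7731/19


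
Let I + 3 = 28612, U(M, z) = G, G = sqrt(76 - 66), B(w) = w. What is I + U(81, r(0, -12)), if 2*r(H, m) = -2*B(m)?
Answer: 28609 + sqrt(10) ≈ 28612.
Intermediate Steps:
G = sqrt(10) ≈ 3.1623
r(H, m) = -m (r(H, m) = (-2*m)/2 = -m)
U(M, z) = sqrt(10)
I = 28609 (I = -3 + 28612 = 28609)
I + U(81, r(0, -12)) = 28609 + sqrt(10)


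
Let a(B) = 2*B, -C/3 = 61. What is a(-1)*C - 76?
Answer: 290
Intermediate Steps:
C = -183 (C = -3*61 = -183)
a(-1)*C - 76 = (2*(-1))*(-183) - 76 = -2*(-183) - 76 = 366 - 76 = 290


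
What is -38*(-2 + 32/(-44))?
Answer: 1140/11 ≈ 103.64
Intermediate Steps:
-38*(-2 + 32/(-44)) = -38*(-2 + 32*(-1/44)) = -38*(-2 - 8/11) = -38*(-30/11) = 1140/11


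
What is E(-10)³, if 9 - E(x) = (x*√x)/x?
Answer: (9 - I*√10)³ ≈ 459.0 - 736.81*I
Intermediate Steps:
E(x) = 9 - √x (E(x) = 9 - x*√x/x = 9 - x^(3/2)/x = 9 - √x)
E(-10)³ = (9 - √(-10))³ = (9 - I*√10)³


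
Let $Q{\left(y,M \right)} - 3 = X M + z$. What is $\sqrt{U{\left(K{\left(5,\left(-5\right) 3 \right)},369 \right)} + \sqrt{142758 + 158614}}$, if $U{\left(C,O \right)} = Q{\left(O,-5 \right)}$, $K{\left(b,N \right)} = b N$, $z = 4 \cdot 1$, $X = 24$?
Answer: $\sqrt{-113 + 2 \sqrt{75343}} \approx 20.88$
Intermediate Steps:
$z = 4$
$K{\left(b,N \right)} = N b$
$Q{\left(y,M \right)} = 7 + 24 M$ ($Q{\left(y,M \right)} = 3 + \left(24 M + 4\right) = 3 + \left(4 + 24 M\right) = 7 + 24 M$)
$U{\left(C,O \right)} = -113$ ($U{\left(C,O \right)} = 7 + 24 \left(-5\right) = 7 - 120 = -113$)
$\sqrt{U{\left(K{\left(5,\left(-5\right) 3 \right)},369 \right)} + \sqrt{142758 + 158614}} = \sqrt{-113 + \sqrt{142758 + 158614}} = \sqrt{-113 + \sqrt{301372}} = \sqrt{-113 + 2 \sqrt{75343}}$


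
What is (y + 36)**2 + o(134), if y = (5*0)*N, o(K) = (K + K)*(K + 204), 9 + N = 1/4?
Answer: 91880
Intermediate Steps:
N = -35/4 (N = -9 + 1/4 = -35/4 ≈ -8.7500)
o(K) = 2*K*(204 + K) (o(K) = (2*K)*(204 + K) = 2*K*(204 + K))
y = 0 (y = (5*0)*(-35/4) = 0*(-35/4) = 0)
(y + 36)**2 + o(134) = (0 + 36)**2 + 2*134*(204 + 134) = 36**2 + 2*134*338 = 1296 + 90584 = 91880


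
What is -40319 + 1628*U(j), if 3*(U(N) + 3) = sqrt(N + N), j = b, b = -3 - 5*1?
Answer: -45203 + 6512*I/3 ≈ -45203.0 + 2170.7*I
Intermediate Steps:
b = -8 (b = -3 - 5 = -8)
j = -8
U(N) = -3 + sqrt(2)*sqrt(N)/3 (U(N) = -3 + sqrt(N + N)/3 = -3 + sqrt(2*N)/3 = -3 + (sqrt(2)*sqrt(N))/3 = -3 + sqrt(2)*sqrt(N)/3)
-40319 + 1628*U(j) = -40319 + 1628*(-3 + sqrt(2)*sqrt(-8)/3) = -40319 + 1628*(-3 + sqrt(2)*(2*I*sqrt(2))/3) = -40319 + 1628*(-3 + 4*I/3) = -40319 + (-4884 + 6512*I/3) = -45203 + 6512*I/3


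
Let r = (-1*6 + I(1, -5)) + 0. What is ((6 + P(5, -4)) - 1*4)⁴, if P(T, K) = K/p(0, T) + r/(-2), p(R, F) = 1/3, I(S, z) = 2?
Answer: 4096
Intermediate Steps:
p(R, F) = ⅓ (p(R, F) = 1*(⅓) = ⅓)
r = -4 (r = (-1*6 + 2) + 0 = (-6 + 2) + 0 = -4 + 0 = -4)
P(T, K) = 2 + 3*K (P(T, K) = K/(⅓) - 4/(-2) = K*3 - 4*(-½) = 3*K + 2 = 2 + 3*K)
((6 + P(5, -4)) - 1*4)⁴ = ((6 + (2 + 3*(-4))) - 1*4)⁴ = ((6 + (2 - 12)) - 4)⁴ = ((6 - 10) - 4)⁴ = (-4 - 4)⁴ = (-8)⁴ = 4096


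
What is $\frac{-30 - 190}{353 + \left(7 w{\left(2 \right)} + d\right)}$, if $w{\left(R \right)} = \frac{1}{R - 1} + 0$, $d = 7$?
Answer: $- \frac{220}{367} \approx -0.59945$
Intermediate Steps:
$w{\left(R \right)} = \frac{1}{-1 + R}$ ($w{\left(R \right)} = \frac{1}{-1 + R} + 0 = \frac{1}{-1 + R}$)
$\frac{-30 - 190}{353 + \left(7 w{\left(2 \right)} + d\right)} = \frac{-30 - 190}{353 + \left(\frac{7}{-1 + 2} + 7\right)} = - \frac{220}{353 + \left(\frac{7}{1} + 7\right)} = - \frac{220}{353 + \left(7 \cdot 1 + 7\right)} = - \frac{220}{353 + \left(7 + 7\right)} = - \frac{220}{353 + 14} = - \frac{220}{367}$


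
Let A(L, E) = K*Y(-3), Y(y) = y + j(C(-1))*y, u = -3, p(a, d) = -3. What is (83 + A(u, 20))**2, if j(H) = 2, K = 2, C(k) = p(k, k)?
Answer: 4225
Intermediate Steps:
C(k) = -3
Y(y) = 3*y (Y(y) = y + 2*y = 3*y)
A(L, E) = -18 (A(L, E) = 2*(3*(-3)) = 2*(-9) = -18)
(83 + A(u, 20))**2 = (83 - 18)**2 = 65**2 = 4225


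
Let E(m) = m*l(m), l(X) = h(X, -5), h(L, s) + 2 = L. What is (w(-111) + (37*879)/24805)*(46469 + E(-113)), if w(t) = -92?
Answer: -133766468168/24805 ≈ -5.3927e+6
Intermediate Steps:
h(L, s) = -2 + L
l(X) = -2 + X
E(m) = m*(-2 + m)
(w(-111) + (37*879)/24805)*(46469 + E(-113)) = (-92 + (37*879)/24805)*(46469 - 113*(-2 - 113)) = (-92 + 32523*(1/24805))*(46469 - 113*(-115)) = (-92 + 32523/24805)*(46469 + 12995) = -2249537/24805*59464 = -133766468168/24805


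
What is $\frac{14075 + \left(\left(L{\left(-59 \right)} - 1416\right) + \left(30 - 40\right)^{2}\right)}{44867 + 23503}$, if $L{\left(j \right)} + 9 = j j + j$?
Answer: $\frac{8086}{34185} \approx 0.23654$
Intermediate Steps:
$L{\left(j \right)} = -9 + j + j^{2}$ ($L{\left(j \right)} = -9 + \left(j j + j\right) = -9 + \left(j^{2} + j\right) = -9 + \left(j + j^{2}\right) = -9 + j + j^{2}$)
$\frac{14075 + \left(\left(L{\left(-59 \right)} - 1416\right) + \left(30 - 40\right)^{2}\right)}{44867 + 23503} = \frac{14075 + \left(\left(\left(-9 - 59 + \left(-59\right)^{2}\right) - 1416\right) + \left(30 - 40\right)^{2}\right)}{44867 + 23503} = \frac{14075 + \left(\left(\left(-9 - 59 + 3481\right) - 1416\right) + \left(-10\right)^{2}\right)}{68370} = \left(14075 + \left(\left(3413 - 1416\right) + 100\right)\right) \frac{1}{68370} = \left(14075 + \left(1997 + 100\right)\right) \frac{1}{68370} = \left(14075 + 2097\right) \frac{1}{68370} = 16172 \cdot \frac{1}{68370} = \frac{8086}{34185}$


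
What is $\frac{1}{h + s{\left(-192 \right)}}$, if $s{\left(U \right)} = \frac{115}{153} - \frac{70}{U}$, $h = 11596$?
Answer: $\frac{4896}{56779481} \approx 8.6228 \cdot 10^{-5}$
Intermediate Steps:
$s{\left(U \right)} = \frac{115}{153} - \frac{70}{U}$ ($s{\left(U \right)} = 115 \cdot \frac{1}{153} - \frac{70}{U} = \frac{115}{153} - \frac{70}{U}$)
$\frac{1}{h + s{\left(-192 \right)}} = \frac{1}{11596 + \left(\frac{115}{153} - \frac{70}{-192}\right)} = \frac{1}{11596 + \left(\frac{115}{153} - - \frac{35}{96}\right)} = \frac{1}{11596 + \left(\frac{115}{153} + \frac{35}{96}\right)} = \frac{1}{11596 + \frac{5465}{4896}} = \frac{1}{\frac{56779481}{4896}} = \frac{4896}{56779481}$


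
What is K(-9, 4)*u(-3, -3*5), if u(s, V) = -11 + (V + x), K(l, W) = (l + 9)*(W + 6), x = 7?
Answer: 0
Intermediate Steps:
K(l, W) = (6 + W)*(9 + l) (K(l, W) = (9 + l)*(6 + W) = (6 + W)*(9 + l))
u(s, V) = -4 + V (u(s, V) = -11 + (V + 7) = -11 + (7 + V) = -4 + V)
K(-9, 4)*u(-3, -3*5) = (54 + 6*(-9) + 9*4 + 4*(-9))*(-4 - 3*5) = (54 - 54 + 36 - 36)*(-4 - 15) = 0*(-19) = 0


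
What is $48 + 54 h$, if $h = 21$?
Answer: $1182$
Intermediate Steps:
$48 + 54 h = 48 + 54 \cdot 21 = 48 + 1134 = 1182$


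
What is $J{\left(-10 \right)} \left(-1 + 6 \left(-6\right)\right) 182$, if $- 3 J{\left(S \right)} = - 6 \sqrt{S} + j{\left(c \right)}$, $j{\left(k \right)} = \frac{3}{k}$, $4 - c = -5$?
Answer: $\frac{6734}{9} - 13468 i \sqrt{10} \approx 748.22 - 42590.0 i$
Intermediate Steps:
$c = 9$ ($c = 4 - -5 = 4 + 5 = 9$)
$J{\left(S \right)} = - \frac{1}{9} + 2 \sqrt{S}$ ($J{\left(S \right)} = - \frac{- 6 \sqrt{S} + \frac{3}{9}}{3} = - \frac{- 6 \sqrt{S} + 3 \cdot \frac{1}{9}}{3} = - \frac{- 6 \sqrt{S} + \frac{1}{3}}{3} = - \frac{\frac{1}{3} - 6 \sqrt{S}}{3} = - \frac{1}{9} + 2 \sqrt{S}$)
$J{\left(-10 \right)} \left(-1 + 6 \left(-6\right)\right) 182 = \left(- \frac{1}{9} + 2 \sqrt{-10}\right) \left(-1 + 6 \left(-6\right)\right) 182 = \left(- \frac{1}{9} + 2 i \sqrt{10}\right) \left(-1 - 36\right) 182 = \left(- \frac{1}{9} + 2 i \sqrt{10}\right) \left(-37\right) 182 = \left(\frac{37}{9} - 74 i \sqrt{10}\right) 182 = \frac{6734}{9} - 13468 i \sqrt{10}$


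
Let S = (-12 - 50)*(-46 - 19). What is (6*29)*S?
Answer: 701220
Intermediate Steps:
S = 4030 (S = -62*(-65) = 4030)
(6*29)*S = (6*29)*4030 = 174*4030 = 701220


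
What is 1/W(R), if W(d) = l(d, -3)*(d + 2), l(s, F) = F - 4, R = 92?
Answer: -1/658 ≈ -0.0015198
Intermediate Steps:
l(s, F) = -4 + F
W(d) = -14 - 7*d (W(d) = (-4 - 3)*(d + 2) = -7*(2 + d) = -14 - 7*d)
1/W(R) = 1/(-14 - 7*92) = 1/(-14 - 644) = 1/(-658) = -1/658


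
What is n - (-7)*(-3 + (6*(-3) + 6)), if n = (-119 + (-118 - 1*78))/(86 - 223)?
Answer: -14070/137 ≈ -102.70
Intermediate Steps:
n = 315/137 (n = (-119 + (-118 - 78))/(-137) = (-119 - 196)*(-1/137) = -315*(-1/137) = 315/137 ≈ 2.2993)
n - (-7)*(-3 + (6*(-3) + 6)) = 315/137 - (-7)*(-3 + (6*(-3) + 6)) = 315/137 - (-7)*(-3 + (-18 + 6)) = 315/137 - (-7)*(-3 - 12) = 315/137 - (-7)*(-15) = 315/137 - 1*105 = 315/137 - 105 = -14070/137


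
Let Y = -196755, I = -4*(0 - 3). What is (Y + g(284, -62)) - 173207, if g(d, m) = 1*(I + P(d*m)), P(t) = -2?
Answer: -369952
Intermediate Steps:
I = 12 (I = -4*(-3) = 12)
g(d, m) = 10 (g(d, m) = 1*(12 - 2) = 1*10 = 10)
(Y + g(284, -62)) - 173207 = (-196755 + 10) - 173207 = -196745 - 173207 = -369952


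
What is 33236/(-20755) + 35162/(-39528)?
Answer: -145967137/58600260 ≈ -2.4909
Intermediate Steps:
33236/(-20755) + 35162/(-39528) = 33236*(-1/20755) + 35162*(-1/39528) = -4748/2965 - 17581/19764 = -145967137/58600260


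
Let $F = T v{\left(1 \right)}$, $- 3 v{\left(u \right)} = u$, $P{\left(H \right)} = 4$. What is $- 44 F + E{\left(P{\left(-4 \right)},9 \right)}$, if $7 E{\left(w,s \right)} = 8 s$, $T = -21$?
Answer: $- \frac{2084}{7} \approx -297.71$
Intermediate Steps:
$v{\left(u \right)} = - \frac{u}{3}$
$E{\left(w,s \right)} = \frac{8 s}{7}$
$F = 7$ ($F = - 21 \left(\left(- \frac{1}{3}\right) 1\right) = \left(-21\right) \left(- \frac{1}{3}\right) = 7$)
$- 44 F + E{\left(P{\left(-4 \right)},9 \right)} = \left(-44\right) 7 + \frac{8}{7} \cdot 9 = -308 + \frac{72}{7} = - \frac{2084}{7}$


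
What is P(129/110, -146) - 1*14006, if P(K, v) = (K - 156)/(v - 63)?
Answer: -321980909/22990 ≈ -14005.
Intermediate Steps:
P(K, v) = (-156 + K)/(-63 + v)
P(129/110, -146) - 1*14006 = (-156 + 129/110)/(-63 - 146) - 1*14006 = (-156 + 129*(1/110))/(-209) - 14006 = -(-156 + 129/110)/209 - 14006 = -1/209*(-17031/110) - 14006 = 17031/22990 - 14006 = -321980909/22990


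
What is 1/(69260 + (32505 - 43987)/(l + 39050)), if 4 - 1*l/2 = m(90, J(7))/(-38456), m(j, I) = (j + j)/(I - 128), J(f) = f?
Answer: 22717968481/1573439818523206 ≈ 1.4438e-5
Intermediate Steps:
m(j, I) = 2*j/(-128 + I) (m(j, I) = (2*j)/(-128 + I) = 2*j/(-128 + I))
l = 4653131/581647 (l = 8 - 2*2*90/(-128 + 7)/(-38456) = 8 - 2*2*90/(-121)*(-1)/38456 = 8 - 2*2*90*(-1/121)*(-1)/38456 = 8 - (-360)*(-1)/(121*38456) = 8 - 2*45/1163294 = 8 - 45/581647 = 4653131/581647 ≈ 7.9999)
1/(69260 + (32505 - 43987)/(l + 39050)) = 1/(69260 + (32505 - 43987)/(4653131/581647 + 39050)) = 1/(69260 - 11482/22717968481/581647) = 1/(69260 - 11482*581647/22717968481) = 1/(69260 - 6678470854/22717968481) = 1/(1573439818523206/22717968481) = 22717968481/1573439818523206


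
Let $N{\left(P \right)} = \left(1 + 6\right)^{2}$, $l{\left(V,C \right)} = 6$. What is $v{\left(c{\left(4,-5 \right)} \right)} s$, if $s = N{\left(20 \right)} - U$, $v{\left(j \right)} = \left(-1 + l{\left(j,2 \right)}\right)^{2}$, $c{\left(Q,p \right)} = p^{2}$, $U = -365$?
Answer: $10350$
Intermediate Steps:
$N{\left(P \right)} = 49$ ($N{\left(P \right)} = 7^{2} = 49$)
$v{\left(j \right)} = 25$ ($v{\left(j \right)} = \left(-1 + 6\right)^{2} = 5^{2} = 25$)
$s = 414$ ($s = 49 - -365 = 49 + 365 = 414$)
$v{\left(c{\left(4,-5 \right)} \right)} s = 25 \cdot 414 = 10350$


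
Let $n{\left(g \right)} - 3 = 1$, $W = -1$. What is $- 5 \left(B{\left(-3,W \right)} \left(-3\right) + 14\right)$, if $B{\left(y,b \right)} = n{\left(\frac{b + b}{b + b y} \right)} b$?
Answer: $-130$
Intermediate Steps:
$n{\left(g \right)} = 4$ ($n{\left(g \right)} = 3 + 1 = 4$)
$B{\left(y,b \right)} = 4 b$
$- 5 \left(B{\left(-3,W \right)} \left(-3\right) + 14\right) = - 5 \left(4 \left(-1\right) \left(-3\right) + 14\right) = - 5 \left(\left(-4\right) \left(-3\right) + 14\right) = - 5 \left(12 + 14\right) = \left(-5\right) 26 = -130$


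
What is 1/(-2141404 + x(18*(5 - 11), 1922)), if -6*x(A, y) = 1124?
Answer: -3/6424774 ≈ -4.6694e-7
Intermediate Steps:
x(A, y) = -562/3 (x(A, y) = -⅙*1124 = -562/3)
1/(-2141404 + x(18*(5 - 11), 1922)) = 1/(-2141404 - 562/3) = 1/(-6424774/3) = -3/6424774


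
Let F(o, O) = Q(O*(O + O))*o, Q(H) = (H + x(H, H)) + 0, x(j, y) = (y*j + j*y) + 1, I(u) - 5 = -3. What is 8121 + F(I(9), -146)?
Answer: 7270043083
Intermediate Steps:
I(u) = 2 (I(u) = 5 - 3 = 2)
x(j, y) = 1 + 2*j*y (x(j, y) = (j*y + j*y) + 1 = 2*j*y + 1 = 1 + 2*j*y)
Q(H) = 1 + H + 2*H**2 (Q(H) = (H + (1 + 2*H*H)) + 0 = (H + (1 + 2*H**2)) + 0 = (1 + H + 2*H**2) + 0 = 1 + H + 2*H**2)
F(o, O) = o*(1 + 2*O**2 + 8*O**4) (F(o, O) = (1 + O*(O + O) + 2*(O*(O + O))**2)*o = (1 + O*(2*O) + 2*(O*(2*O))**2)*o = (1 + 2*O**2 + 2*(2*O**2)**2)*o = (1 + 2*O**2 + 2*(4*O**4))*o = (1 + 2*O**2 + 8*O**4)*o = o*(1 + 2*O**2 + 8*O**4))
8121 + F(I(9), -146) = 8121 + 2*(1 + 2*(-146)**2 + 8*(-146)**4) = 8121 + 2*(1 + 2*21316 + 8*454371856) = 8121 + 2*(1 + 42632 + 3634974848) = 8121 + 2*3635017481 = 8121 + 7270034962 = 7270043083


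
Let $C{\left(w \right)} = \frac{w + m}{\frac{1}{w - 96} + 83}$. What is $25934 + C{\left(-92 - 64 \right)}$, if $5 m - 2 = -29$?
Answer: $\frac{2711844686}{104575} \approx 25932.0$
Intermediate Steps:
$m = - \frac{27}{5}$ ($m = \frac{2}{5} + \frac{1}{5} \left(-29\right) = \frac{2}{5} - \frac{29}{5} = - \frac{27}{5} \approx -5.4$)
$C{\left(w \right)} = \frac{- \frac{27}{5} + w}{83 + \frac{1}{-96 + w}}$ ($C{\left(w \right)} = \frac{w - \frac{27}{5}}{\frac{1}{w - 96} + 83} = \frac{- \frac{27}{5} + w}{\frac{1}{-96 + w} + 83} = \frac{- \frac{27}{5} + w}{83 + \frac{1}{-96 + w}}$)
$25934 + C{\left(-92 - 64 \right)} = 25934 + \frac{2592 - 507 \left(-92 - 64\right) + 5 \left(-92 - 64\right)^{2}}{5 \left(-7967 + 83 \left(-92 - 64\right)\right)} = 25934 + \frac{2592 - -79092 + 5 \left(-156\right)^{2}}{5 \left(-7967 + 83 \left(-156\right)\right)} = 25934 + \frac{2592 + 79092 + 5 \cdot 24336}{5 \left(-7967 - 12948\right)} = 25934 + \frac{2592 + 79092 + 121680}{5 \left(-20915\right)} = 25934 + \frac{1}{5} \left(- \frac{1}{20915}\right) 203364 = 25934 - \frac{203364}{104575} = \frac{2711844686}{104575}$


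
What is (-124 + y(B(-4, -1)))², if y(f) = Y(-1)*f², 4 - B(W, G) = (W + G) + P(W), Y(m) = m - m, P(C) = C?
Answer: 15376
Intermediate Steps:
Y(m) = 0
B(W, G) = 4 - G - 2*W (B(W, G) = 4 - ((W + G) + W) = 4 - ((G + W) + W) = 4 - (G + 2*W) = 4 + (-G - 2*W) = 4 - G - 2*W)
y(f) = 0 (y(f) = 0*f² = 0)
(-124 + y(B(-4, -1)))² = (-124 + 0)² = (-124)² = 15376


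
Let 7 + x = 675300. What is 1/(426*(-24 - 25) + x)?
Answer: 1/654419 ≈ 1.5281e-6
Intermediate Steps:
x = 675293 (x = -7 + 675300 = 675293)
1/(426*(-24 - 25) + x) = 1/(426*(-24 - 25) + 675293) = 1/(426*(-49) + 675293) = 1/(-20874 + 675293) = 1/654419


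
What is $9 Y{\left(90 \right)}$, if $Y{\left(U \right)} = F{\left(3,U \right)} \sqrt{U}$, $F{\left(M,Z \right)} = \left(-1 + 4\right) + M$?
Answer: $162 \sqrt{10} \approx 512.29$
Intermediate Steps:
$F{\left(M,Z \right)} = 3 + M$
$Y{\left(U \right)} = 6 \sqrt{U}$ ($Y{\left(U \right)} = \left(3 + 3\right) \sqrt{U} = 6 \sqrt{U}$)
$9 Y{\left(90 \right)} = 9 \cdot 6 \sqrt{90} = 9 \cdot 6 \cdot 3 \sqrt{10} = 9 \cdot 18 \sqrt{10} = 162 \sqrt{10}$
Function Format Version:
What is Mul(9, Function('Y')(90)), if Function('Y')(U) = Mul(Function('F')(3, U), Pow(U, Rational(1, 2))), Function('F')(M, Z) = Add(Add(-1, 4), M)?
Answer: Mul(162, Pow(10, Rational(1, 2))) ≈ 512.29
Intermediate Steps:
Function('F')(M, Z) = Add(3, M)
Function('Y')(U) = Mul(6, Pow(U, Rational(1, 2))) (Function('Y')(U) = Mul(Add(3, 3), Pow(U, Rational(1, 2))) = Mul(6, Pow(U, Rational(1, 2))))
Mul(9, Function('Y')(90)) = Mul(9, Mul(6, Pow(90, Rational(1, 2)))) = Mul(9, Mul(6, Mul(3, Pow(10, Rational(1, 2))))) = Mul(9, Mul(18, Pow(10, Rational(1, 2)))) = Mul(162, Pow(10, Rational(1, 2)))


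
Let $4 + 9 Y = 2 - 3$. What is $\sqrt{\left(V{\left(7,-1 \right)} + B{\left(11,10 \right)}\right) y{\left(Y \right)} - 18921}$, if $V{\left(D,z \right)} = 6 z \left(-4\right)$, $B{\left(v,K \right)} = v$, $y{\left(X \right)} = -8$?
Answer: $i \sqrt{19201} \approx 138.57 i$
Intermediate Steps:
$Y = - \frac{5}{9}$ ($Y = - \frac{4}{9} + \frac{2 - 3}{9} = - \frac{4}{9} + \frac{1}{9} \left(-1\right) = - \frac{4}{9} - \frac{1}{9} = - \frac{5}{9} \approx -0.55556$)
$V{\left(D,z \right)} = - 24 z$
$\sqrt{\left(V{\left(7,-1 \right)} + B{\left(11,10 \right)}\right) y{\left(Y \right)} - 18921} = \sqrt{\left(\left(-24\right) \left(-1\right) + 11\right) \left(-8\right) - 18921} = \sqrt{\left(24 + 11\right) \left(-8\right) - 18921} = \sqrt{35 \left(-8\right) - 18921} = \sqrt{-280 - 18921} = \sqrt{-19201} = i \sqrt{19201}$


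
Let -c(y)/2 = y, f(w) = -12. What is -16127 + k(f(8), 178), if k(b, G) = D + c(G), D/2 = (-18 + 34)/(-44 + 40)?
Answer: -16491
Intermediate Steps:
c(y) = -2*y
D = -8 (D = 2*((-18 + 34)/(-44 + 40)) = 2*(16/(-4)) = 2*(16*(-1/4)) = 2*(-4) = -8)
k(b, G) = -8 - 2*G
-16127 + k(f(8), 178) = -16127 + (-8 - 2*178) = -16127 + (-8 - 356) = -16127 - 364 = -16491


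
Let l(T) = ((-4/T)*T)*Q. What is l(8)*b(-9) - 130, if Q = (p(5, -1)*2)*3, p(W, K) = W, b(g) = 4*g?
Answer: 4190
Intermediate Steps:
Q = 30 (Q = (5*2)*3 = 10*3 = 30)
l(T) = -120 (l(T) = ((-4/T)*T)*30 = -4*30 = -120)
l(8)*b(-9) - 130 = -480*(-9) - 130 = -120*(-36) - 130 = 4320 - 130 = 4190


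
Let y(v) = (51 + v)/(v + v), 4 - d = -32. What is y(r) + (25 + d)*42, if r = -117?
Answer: 99929/39 ≈ 2562.3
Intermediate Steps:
d = 36 (d = 4 - 1*(-32) = 4 + 32 = 36)
y(v) = (51 + v)/(2*v) (y(v) = (51 + v)/((2*v)) = (51 + v)*(1/(2*v)) = (51 + v)/(2*v))
y(r) + (25 + d)*42 = (½)*(51 - 117)/(-117) + (25 + 36)*42 = (½)*(-1/117)*(-66) + 61*42 = 11/39 + 2562 = 99929/39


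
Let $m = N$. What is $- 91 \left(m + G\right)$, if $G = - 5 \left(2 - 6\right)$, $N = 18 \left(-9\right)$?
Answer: $12922$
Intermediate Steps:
$N = -162$
$m = -162$
$G = 20$ ($G = \left(-5\right) \left(-4\right) = 20$)
$- 91 \left(m + G\right) = - 91 \left(-162 + 20\right) = \left(-91\right) \left(-142\right) = 12922$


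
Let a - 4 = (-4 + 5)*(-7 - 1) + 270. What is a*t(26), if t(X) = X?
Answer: 6916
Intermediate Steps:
a = 266 (a = 4 + ((-4 + 5)*(-7 - 1) + 270) = 4 + (1*(-8) + 270) = 4 + (-8 + 270) = 4 + 262 = 266)
a*t(26) = 266*26 = 6916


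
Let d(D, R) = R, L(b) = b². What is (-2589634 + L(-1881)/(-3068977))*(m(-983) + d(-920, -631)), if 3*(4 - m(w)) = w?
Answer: 7136882588875942/9206931 ≈ 7.7516e+8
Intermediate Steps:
m(w) = 4 - w/3
(-2589634 + L(-1881)/(-3068977))*(m(-983) + d(-920, -631)) = (-2589634 + (-1881)²/(-3068977))*((4 - ⅓*(-983)) - 631) = (-2589634 + 3538161*(-1/3068977))*((4 + 983/3) - 631) = (-2589634 - 3538161/3068977)*(995/3 - 631) = -7947530722579/3068977*(-898/3) = 7136882588875942/9206931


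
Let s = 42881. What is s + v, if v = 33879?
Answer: 76760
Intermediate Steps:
s + v = 42881 + 33879 = 76760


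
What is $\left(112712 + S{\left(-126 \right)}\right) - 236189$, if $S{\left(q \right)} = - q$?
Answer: $-123351$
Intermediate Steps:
$\left(112712 + S{\left(-126 \right)}\right) - 236189 = \left(112712 - -126\right) - 236189 = \left(112712 + 126\right) - 236189 = 112838 - 236189 = -123351$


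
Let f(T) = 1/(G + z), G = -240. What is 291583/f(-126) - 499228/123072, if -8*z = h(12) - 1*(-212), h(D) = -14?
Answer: -2375185090531/30768 ≈ -7.7197e+7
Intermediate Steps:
z = -99/4 (z = -(-14 - 1*(-212))/8 = -(-14 + 212)/8 = -⅛*198 = -99/4 ≈ -24.750)
f(T) = -4/1059 (f(T) = 1/(-240 - 99/4) = 1/(-1059/4) = -4/1059)
291583/f(-126) - 499228/123072 = 291583/(-4/1059) - 499228/123072 = 291583*(-1059/4) - 499228*1/123072 = -308786397/4 - 124807/30768 = -2375185090531/30768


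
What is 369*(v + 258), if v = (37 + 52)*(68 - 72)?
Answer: -36162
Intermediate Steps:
v = -356 (v = 89*(-4) = -356)
369*(v + 258) = 369*(-356 + 258) = 369*(-98) = -36162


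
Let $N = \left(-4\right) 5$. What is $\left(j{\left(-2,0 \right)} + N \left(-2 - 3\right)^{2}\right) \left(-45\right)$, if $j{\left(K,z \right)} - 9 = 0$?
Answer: $22095$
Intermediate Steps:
$j{\left(K,z \right)} = 9$ ($j{\left(K,z \right)} = 9 + 0 = 9$)
$N = -20$
$\left(j{\left(-2,0 \right)} + N \left(-2 - 3\right)^{2}\right) \left(-45\right) = \left(9 - 20 \left(-2 - 3\right)^{2}\right) \left(-45\right) = \left(9 - 20 \left(-5\right)^{2}\right) \left(-45\right) = \left(9 - 500\right) \left(-45\right) = \left(-491\right) \left(-45\right) = 22095$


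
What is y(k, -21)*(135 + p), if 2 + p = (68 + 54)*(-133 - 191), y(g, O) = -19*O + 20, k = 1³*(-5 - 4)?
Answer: -16506505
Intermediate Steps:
k = -9 (k = 1*(-9) = -9)
y(g, O) = 20 - 19*O
p = -39530 (p = -2 + (68 + 54)*(-133 - 191) = -2 + 122*(-324) = -2 - 39528 = -39530)
y(k, -21)*(135 + p) = (20 - 19*(-21))*(135 - 39530) = (20 + 399)*(-39395) = 419*(-39395) = -16506505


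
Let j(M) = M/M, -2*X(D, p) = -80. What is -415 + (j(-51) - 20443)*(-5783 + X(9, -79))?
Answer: 117397991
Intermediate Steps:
X(D, p) = 40 (X(D, p) = -½*(-80) = 40)
j(M) = 1
-415 + (j(-51) - 20443)*(-5783 + X(9, -79)) = -415 + (1 - 20443)*(-5783 + 40) = -415 - 20442*(-5743) = -415 + 117398406 = 117397991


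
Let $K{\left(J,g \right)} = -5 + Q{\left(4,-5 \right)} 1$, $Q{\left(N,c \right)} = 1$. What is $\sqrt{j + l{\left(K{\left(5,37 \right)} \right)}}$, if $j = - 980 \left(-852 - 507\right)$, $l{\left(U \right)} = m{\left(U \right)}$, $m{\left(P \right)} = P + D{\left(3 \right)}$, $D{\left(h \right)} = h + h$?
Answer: $\sqrt{1331822} \approx 1154.0$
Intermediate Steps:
$D{\left(h \right)} = 2 h$
$K{\left(J,g \right)} = -4$ ($K{\left(J,g \right)} = -5 + 1 \cdot 1 = -5 + 1 = -4$)
$m{\left(P \right)} = 6 + P$ ($m{\left(P \right)} = P + 2 \cdot 3 = P + 6 = 6 + P$)
$l{\left(U \right)} = 6 + U$
$j = 1331820$ ($j = \left(-980\right) \left(-1359\right) = 1331820$)
$\sqrt{j + l{\left(K{\left(5,37 \right)} \right)}} = \sqrt{1331820 + \left(6 - 4\right)} = \sqrt{1331820 + 2} = \sqrt{1331822}$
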